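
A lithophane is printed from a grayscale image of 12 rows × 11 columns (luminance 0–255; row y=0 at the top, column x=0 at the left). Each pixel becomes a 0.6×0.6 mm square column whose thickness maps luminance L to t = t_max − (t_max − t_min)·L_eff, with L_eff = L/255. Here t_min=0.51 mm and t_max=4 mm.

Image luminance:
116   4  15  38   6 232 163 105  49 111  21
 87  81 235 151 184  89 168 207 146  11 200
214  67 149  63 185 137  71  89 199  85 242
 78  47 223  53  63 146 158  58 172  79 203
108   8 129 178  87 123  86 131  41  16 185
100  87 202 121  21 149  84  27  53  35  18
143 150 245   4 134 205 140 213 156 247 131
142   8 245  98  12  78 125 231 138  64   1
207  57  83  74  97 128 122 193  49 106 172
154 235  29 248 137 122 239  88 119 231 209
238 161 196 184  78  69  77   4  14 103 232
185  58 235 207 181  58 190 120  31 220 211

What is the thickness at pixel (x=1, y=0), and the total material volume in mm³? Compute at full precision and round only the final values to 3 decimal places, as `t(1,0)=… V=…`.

span = t_max - t_min = 4 - 0.51 = 3.490
L(1,0) = 4, L_eff = 4/255 = 0.015686
t(1,0) = 4 - 3.490·0.015686 = 3.945
Σt over all 12·11 pixels = 31171/102 ≈ 305.5980392
V = pitch²·Σt = 0.6²·31171/102 = 110.015

t(1,0)=3.945 V=110.015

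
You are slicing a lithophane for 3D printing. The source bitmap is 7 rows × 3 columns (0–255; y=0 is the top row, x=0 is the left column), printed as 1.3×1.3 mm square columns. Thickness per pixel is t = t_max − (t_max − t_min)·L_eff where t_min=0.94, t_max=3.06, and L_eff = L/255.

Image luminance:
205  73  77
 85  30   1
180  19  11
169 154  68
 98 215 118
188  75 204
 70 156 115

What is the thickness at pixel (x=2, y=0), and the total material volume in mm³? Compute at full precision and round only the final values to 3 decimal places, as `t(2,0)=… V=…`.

t(2,0)=2.420 V=76.129

span = t_max - t_min = 3.06 - 0.94 = 2.120
L(2,0) = 77, L_eff = 77/255 = 0.301961
t(2,0) = 3.06 - 2.120·0.301961 = 2.420
Σt over all 7·3 pixels = 574349/12750 ≈ 45.0469804
V = pitch²·Σt = 1.3²·574349/12750 = 76.129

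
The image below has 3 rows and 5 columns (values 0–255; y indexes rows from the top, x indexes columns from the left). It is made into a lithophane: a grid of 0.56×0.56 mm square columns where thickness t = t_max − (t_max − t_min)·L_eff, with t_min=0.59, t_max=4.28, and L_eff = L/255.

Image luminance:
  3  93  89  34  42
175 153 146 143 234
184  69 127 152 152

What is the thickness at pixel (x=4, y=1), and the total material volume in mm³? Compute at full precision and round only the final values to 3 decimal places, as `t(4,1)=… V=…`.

span = t_max - t_min = 4.28 - 0.59 = 3.690
L(4,1) = 234, L_eff = 234/255 = 0.917647
t(4,1) = 4.28 - 3.690·0.917647 = 0.894
Σt over all 3·5 pixels = 81198/2125 ≈ 38.2108235
V = pitch²·Σt = 0.56²·81198/2125 = 11.983

t(4,1)=0.894 V=11.983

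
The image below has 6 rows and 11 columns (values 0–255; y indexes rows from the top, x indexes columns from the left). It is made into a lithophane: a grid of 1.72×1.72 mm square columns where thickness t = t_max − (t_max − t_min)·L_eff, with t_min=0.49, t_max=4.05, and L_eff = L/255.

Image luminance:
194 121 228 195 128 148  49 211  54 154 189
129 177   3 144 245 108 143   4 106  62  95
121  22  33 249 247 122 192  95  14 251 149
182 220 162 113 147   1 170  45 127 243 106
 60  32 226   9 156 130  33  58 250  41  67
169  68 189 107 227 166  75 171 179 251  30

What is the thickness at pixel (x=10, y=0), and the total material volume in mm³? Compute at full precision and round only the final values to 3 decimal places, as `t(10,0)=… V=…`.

t(10,0)=1.411 V=435.917

span = t_max - t_min = 4.05 - 0.49 = 3.560
L(10,0) = 189, L_eff = 189/255 = 0.741176
t(10,0) = 4.05 - 3.560·0.741176 = 1.411
Σt over all 6·11 pixels = 626233/4250 ≈ 147.3489412
V = pitch²·Σt = 1.72²·626233/4250 = 435.917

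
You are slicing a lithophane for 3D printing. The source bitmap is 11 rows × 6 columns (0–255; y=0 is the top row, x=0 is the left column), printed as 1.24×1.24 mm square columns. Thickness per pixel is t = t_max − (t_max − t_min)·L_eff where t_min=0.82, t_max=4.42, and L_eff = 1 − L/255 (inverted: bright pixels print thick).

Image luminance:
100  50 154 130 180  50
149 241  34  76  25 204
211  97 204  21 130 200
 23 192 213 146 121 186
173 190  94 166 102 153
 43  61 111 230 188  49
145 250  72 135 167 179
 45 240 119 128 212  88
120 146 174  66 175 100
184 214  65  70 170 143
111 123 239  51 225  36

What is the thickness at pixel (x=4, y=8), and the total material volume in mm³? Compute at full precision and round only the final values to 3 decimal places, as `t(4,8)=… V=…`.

t(4,8)=3.291 V=276.171

span = t_max - t_min = 4.42 - 0.82 = 3.600
L(4,8) = 175, L_eff = 1 - 175/255 = 0.313725 (inverted)
t(4,8) = 4.42 - 3.600·0.313725 = 3.291
Σt over all 11·6 pixels = 15267/85 ≈ 179.6117647
V = pitch²·Σt = 1.24²·15267/85 = 276.171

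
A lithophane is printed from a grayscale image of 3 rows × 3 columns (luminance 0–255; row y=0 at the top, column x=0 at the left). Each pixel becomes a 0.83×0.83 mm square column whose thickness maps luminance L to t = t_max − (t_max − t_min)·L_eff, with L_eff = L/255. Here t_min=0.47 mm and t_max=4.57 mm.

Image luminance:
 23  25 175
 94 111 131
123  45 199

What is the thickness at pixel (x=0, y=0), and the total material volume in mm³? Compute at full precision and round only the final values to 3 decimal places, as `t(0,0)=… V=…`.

span = t_max - t_min = 4.57 - 0.47 = 4.100
L(0,0) = 23, L_eff = 23/255 = 0.090196
t(0,0) = 4.57 - 4.100·0.090196 = 4.200
Σt over all 3·3 pixels = 133831/5100 ≈ 26.2413725
V = pitch²·Σt = 0.83²·133831/5100 = 18.078

t(0,0)=4.200 V=18.078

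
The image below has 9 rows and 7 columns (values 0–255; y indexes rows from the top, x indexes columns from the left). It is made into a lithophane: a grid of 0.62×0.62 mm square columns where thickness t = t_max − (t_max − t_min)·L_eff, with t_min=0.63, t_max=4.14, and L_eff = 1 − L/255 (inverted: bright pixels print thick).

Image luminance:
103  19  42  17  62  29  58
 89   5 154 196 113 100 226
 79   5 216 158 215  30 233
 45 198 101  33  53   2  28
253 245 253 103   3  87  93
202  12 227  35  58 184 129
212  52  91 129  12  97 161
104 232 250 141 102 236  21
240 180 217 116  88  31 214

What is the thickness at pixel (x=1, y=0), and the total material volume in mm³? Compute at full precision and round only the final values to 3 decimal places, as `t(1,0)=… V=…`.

t(1,0)=0.892 V=54.512

span = t_max - t_min = 4.14 - 0.63 = 3.510
L(1,0) = 19, L_eff = 1 - 19/255 = 0.925490 (inverted)
t(1,0) = 4.14 - 3.510·0.925490 = 0.892
Σt over all 9·7 pixels = 301347/2125 ≈ 141.8103529
V = pitch²·Σt = 0.62²·301347/2125 = 54.512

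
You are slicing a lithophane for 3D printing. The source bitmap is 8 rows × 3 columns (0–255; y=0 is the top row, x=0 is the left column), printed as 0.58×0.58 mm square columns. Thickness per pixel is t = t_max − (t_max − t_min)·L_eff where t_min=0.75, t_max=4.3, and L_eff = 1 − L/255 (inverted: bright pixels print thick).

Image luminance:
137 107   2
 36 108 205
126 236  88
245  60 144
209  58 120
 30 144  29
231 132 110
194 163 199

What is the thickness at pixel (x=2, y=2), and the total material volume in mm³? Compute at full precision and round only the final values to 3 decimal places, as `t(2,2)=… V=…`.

span = t_max - t_min = 4.3 - 0.75 = 3.550
L(2,2) = 88, L_eff = 1 - 88/255 = 0.654902 (inverted)
t(2,2) = 4.3 - 3.550·0.654902 = 1.975
Σt over all 8·3 pixels = 312823/5100 ≈ 61.3378431
V = pitch²·Σt = 0.58²·312823/5100 = 20.634

t(2,2)=1.975 V=20.634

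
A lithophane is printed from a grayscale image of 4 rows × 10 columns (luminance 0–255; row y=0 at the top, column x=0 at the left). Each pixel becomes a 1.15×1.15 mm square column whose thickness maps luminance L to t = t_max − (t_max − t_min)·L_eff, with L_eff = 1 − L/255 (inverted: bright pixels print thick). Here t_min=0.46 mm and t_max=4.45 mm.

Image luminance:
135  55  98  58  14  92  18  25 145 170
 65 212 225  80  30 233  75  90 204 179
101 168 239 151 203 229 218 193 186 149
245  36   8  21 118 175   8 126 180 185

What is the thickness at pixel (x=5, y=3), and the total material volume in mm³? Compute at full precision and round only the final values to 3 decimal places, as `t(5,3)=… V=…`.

t(5,3)=3.198 V=130.739

span = t_max - t_min = 4.45 - 0.46 = 3.990
L(5,3) = 175, L_eff = 1 - 175/255 = 0.313725 (inverted)
t(5,3) = 4.45 - 3.990·0.313725 = 3.198
Σt over all 4·10 pixels = 420143/4250 ≈ 98.8571765
V = pitch²·Σt = 1.15²·420143/4250 = 130.739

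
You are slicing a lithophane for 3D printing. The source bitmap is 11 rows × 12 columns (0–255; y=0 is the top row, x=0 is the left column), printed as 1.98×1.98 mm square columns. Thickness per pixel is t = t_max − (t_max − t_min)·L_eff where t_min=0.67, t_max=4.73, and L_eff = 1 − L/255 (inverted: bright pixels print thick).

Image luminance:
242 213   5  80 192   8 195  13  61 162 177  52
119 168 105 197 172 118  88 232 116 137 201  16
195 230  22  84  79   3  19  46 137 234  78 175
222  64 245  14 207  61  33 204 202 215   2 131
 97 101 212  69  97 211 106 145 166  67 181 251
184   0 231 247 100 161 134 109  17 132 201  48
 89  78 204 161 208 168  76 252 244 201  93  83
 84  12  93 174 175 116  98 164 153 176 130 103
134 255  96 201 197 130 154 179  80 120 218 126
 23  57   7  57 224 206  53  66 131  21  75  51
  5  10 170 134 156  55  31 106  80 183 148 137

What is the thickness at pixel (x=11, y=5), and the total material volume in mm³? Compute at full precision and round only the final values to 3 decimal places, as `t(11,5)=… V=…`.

span = t_max - t_min = 4.73 - 0.67 = 4.060
L(11,5) = 48, L_eff = 1 - 48/255 = 0.811765 (inverted)
t(11,5) = 4.73 - 4.060·0.811765 = 1.434
Σt over all 11·12 pixels = 4507357/12750 ≈ 353.5181961
V = pitch²·Σt = 1.98²·4507357/12750 = 1385.933

t(11,5)=1.434 V=1385.933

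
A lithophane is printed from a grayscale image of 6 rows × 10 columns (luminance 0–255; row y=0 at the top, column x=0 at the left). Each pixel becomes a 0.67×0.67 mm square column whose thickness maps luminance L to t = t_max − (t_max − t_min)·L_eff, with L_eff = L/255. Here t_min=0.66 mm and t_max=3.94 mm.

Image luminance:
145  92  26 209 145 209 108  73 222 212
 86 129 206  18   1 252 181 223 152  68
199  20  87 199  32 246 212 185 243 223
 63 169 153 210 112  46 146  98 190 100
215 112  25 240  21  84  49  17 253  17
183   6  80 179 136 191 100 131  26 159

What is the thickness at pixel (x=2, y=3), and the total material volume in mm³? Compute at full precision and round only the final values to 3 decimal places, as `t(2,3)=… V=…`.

span = t_max - t_min = 3.94 - 0.66 = 3.280
L(2,3) = 153, L_eff = 153/255 = 0.600000
t(2,3) = 3.94 - 3.280·0.600000 = 1.972
Σt over all 6·10 pixels = 286034/2125 ≈ 134.6042353
V = pitch²·Σt = 0.67²·286034/2125 = 60.424

t(2,3)=1.972 V=60.424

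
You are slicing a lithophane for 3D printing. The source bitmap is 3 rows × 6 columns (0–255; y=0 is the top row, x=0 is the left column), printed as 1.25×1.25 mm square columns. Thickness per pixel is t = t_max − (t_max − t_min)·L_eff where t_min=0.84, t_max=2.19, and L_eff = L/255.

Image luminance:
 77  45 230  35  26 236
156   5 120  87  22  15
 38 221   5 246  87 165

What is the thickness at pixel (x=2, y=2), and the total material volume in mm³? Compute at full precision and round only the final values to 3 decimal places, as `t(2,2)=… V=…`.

t(2,2)=2.164 V=46.572

span = t_max - t_min = 2.19 - 0.84 = 1.350
L(2,2) = 5, L_eff = 5/255 = 0.019608
t(2,2) = 2.19 - 1.350·0.019608 = 2.164
Σt over all 3·6 pixels = 5067/170 ≈ 29.8058824
V = pitch²·Σt = 1.25²·5067/170 = 46.572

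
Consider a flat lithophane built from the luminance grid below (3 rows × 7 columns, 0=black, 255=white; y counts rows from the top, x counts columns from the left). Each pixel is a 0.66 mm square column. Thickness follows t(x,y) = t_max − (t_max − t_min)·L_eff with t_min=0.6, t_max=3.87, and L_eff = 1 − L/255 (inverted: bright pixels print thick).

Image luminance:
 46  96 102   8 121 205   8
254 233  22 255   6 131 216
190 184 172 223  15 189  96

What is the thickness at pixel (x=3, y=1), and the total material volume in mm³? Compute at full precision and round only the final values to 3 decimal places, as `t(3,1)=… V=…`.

span = t_max - t_min = 3.87 - 0.6 = 3.270
L(3,1) = 255, L_eff = 1 - 255/255 = 0.000000 (inverted)
t(3,1) = 3.87 - 3.270·0.000000 = 3.870
Σt over all 3·7 pixels = 102312/2125 ≈ 48.1468235
V = pitch²·Σt = 0.66²·102312/2125 = 20.973

t(3,1)=3.870 V=20.973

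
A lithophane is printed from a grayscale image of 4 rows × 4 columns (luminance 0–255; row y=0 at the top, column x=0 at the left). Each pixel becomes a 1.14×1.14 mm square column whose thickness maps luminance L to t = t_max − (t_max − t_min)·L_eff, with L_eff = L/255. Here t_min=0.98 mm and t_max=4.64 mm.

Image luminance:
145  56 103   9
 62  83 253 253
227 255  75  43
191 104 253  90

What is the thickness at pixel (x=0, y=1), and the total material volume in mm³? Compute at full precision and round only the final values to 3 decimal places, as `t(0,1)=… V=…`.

t(0,1)=3.750 V=55.408

span = t_max - t_min = 4.64 - 0.98 = 3.660
L(0,1) = 62, L_eff = 62/255 = 0.243137
t(0,1) = 4.64 - 3.660·0.243137 = 3.750
Σt over all 4·4 pixels = 90599/2125 ≈ 42.6348235
V = pitch²·Σt = 1.14²·90599/2125 = 55.408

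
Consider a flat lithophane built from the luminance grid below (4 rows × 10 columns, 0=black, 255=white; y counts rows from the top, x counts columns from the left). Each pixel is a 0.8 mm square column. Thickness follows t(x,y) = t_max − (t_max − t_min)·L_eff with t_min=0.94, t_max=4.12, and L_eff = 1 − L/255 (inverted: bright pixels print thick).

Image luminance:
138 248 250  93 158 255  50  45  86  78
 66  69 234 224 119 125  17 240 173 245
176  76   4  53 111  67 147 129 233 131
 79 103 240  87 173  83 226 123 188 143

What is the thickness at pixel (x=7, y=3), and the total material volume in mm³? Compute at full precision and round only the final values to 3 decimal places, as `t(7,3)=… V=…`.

span = t_max - t_min = 4.12 - 0.94 = 3.180
L(7,3) = 123, L_eff = 1 - 123/255 = 0.517647 (inverted)
t(7,3) = 4.12 - 3.180·0.517647 = 2.474
Σt over all 4·10 pixels = 90101/850 ≈ 106.0011765
V = pitch²·Σt = 0.8²·90101/850 = 67.841

t(7,3)=2.474 V=67.841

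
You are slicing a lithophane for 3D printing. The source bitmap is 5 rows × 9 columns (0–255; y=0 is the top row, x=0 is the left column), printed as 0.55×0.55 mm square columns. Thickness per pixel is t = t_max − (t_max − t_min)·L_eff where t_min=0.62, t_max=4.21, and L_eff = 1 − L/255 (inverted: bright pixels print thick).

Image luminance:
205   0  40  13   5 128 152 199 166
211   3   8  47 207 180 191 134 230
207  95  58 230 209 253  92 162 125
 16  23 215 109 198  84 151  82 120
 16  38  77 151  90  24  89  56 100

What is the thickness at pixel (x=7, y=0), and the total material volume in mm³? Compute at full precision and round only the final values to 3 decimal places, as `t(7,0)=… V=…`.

t(7,0)=3.422 V=30.538

span = t_max - t_min = 4.21 - 0.62 = 3.590
L(7,0) = 199, L_eff = 1 - 199/255 = 0.219608 (inverted)
t(7,0) = 4.21 - 3.590·0.219608 = 3.422
Σt over all 5·9 pixels = 2574301/25500 ≈ 100.9529804
V = pitch²·Σt = 0.55²·2574301/25500 = 30.538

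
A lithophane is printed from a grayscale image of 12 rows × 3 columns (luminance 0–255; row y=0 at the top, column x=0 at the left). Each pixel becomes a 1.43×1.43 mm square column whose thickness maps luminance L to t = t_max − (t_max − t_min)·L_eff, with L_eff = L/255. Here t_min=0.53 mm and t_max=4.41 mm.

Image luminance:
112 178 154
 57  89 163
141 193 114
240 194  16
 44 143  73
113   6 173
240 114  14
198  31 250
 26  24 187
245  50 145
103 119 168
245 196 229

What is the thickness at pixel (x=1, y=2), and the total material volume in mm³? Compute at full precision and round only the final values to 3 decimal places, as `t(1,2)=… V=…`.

span = t_max - t_min = 4.41 - 0.53 = 3.880
L(1,2) = 193, L_eff = 193/255 = 0.756863
t(1,2) = 4.41 - 3.880·0.756863 = 1.473
Σt over all 12·3 pixels = 547756/6375 ≈ 85.9225098
V = pitch²·Σt = 1.43²·547756/6375 = 175.703

t(1,2)=1.473 V=175.703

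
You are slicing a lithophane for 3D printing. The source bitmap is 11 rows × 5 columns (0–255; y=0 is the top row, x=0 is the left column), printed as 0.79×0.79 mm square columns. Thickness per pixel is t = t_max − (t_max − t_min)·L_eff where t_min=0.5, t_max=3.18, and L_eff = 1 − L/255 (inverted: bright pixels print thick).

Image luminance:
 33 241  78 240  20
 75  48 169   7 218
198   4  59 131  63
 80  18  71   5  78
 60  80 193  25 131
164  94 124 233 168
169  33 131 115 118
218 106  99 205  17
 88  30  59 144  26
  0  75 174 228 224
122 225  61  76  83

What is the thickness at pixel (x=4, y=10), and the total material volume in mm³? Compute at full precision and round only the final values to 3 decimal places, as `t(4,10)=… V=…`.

span = t_max - t_min = 3.18 - 0.5 = 2.680
L(4,10) = 83, L_eff = 1 - 83/255 = 0.674510 (inverted)
t(4,10) = 3.18 - 2.680·0.674510 = 1.372
Σt over all 11·5 pixels = 381927/4250 ≈ 89.8651765
V = pitch²·Σt = 0.79²·381927/4250 = 56.085

t(4,10)=1.372 V=56.085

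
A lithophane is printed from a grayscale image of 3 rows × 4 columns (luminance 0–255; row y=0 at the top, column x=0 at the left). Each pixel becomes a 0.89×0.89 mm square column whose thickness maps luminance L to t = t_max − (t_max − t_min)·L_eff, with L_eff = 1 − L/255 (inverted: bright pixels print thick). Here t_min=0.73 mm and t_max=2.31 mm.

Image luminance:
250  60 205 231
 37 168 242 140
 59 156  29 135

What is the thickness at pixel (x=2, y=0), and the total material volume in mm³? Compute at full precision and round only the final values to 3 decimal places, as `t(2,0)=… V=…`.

span = t_max - t_min = 2.31 - 0.73 = 1.580
L(2,0) = 205, L_eff = 1 - 205/255 = 0.196078 (inverted)
t(2,0) = 2.31 - 1.580·0.196078 = 2.000
Σt over all 3·4 pixels = 123469/6375 ≈ 19.3676863
V = pitch²·Σt = 0.89²·123469/6375 = 15.341

t(2,0)=2.000 V=15.341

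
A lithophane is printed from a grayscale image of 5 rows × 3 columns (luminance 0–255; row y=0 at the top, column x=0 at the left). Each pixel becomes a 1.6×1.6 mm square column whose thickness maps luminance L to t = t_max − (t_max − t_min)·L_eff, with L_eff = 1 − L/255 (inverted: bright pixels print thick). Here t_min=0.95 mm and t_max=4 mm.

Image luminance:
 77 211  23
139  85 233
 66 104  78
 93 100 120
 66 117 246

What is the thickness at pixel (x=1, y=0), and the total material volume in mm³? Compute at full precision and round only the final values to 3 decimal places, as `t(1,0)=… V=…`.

span = t_max - t_min = 4 - 0.95 = 3.050
L(1,0) = 211, L_eff = 1 - 211/255 = 0.172549 (inverted)
t(1,0) = 4 - 3.050·0.172549 = 3.474
Σt over all 5·3 pixels = 59971/1700 ≈ 35.2770588
V = pitch²·Σt = 1.6²·59971/1700 = 90.309

t(1,0)=3.474 V=90.309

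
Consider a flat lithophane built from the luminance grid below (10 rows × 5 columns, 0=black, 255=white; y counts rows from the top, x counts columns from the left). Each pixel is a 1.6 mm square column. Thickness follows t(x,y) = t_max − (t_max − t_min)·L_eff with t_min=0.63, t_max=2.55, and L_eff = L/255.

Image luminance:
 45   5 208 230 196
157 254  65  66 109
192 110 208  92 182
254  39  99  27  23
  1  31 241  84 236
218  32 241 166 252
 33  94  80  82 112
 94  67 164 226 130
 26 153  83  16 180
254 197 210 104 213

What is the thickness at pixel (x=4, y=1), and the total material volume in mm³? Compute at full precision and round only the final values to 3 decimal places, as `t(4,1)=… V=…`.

t(4,1)=1.729 V=199.549

span = t_max - t_min = 2.55 - 0.63 = 1.920
L(4,1) = 109, L_eff = 109/255 = 0.427451
t(4,1) = 2.55 - 1.920·0.427451 = 1.729
Σt over all 10·5 pixels = 331283/4250 ≈ 77.9489412
V = pitch²·Σt = 1.6²·331283/4250 = 199.549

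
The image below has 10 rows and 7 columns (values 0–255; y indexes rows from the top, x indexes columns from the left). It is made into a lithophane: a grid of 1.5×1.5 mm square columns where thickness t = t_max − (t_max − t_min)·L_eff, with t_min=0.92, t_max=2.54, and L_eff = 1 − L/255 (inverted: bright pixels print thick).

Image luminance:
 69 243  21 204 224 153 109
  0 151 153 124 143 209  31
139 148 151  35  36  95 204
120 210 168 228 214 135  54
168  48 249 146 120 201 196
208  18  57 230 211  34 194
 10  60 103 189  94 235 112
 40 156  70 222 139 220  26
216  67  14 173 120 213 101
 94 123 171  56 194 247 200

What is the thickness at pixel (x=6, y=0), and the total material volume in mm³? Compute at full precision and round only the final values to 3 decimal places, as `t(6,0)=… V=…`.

span = t_max - t_min = 2.54 - 0.92 = 1.620
L(6,0) = 109, L_eff = 1 - 109/255 = 0.572549 (inverted)
t(6,0) = 2.54 - 1.620·0.572549 = 1.612
Σt over all 10·7 pixels = 265316/2125 ≈ 124.8545882
V = pitch²·Σt = 1.5²·265316/2125 = 280.923

t(6,0)=1.612 V=280.923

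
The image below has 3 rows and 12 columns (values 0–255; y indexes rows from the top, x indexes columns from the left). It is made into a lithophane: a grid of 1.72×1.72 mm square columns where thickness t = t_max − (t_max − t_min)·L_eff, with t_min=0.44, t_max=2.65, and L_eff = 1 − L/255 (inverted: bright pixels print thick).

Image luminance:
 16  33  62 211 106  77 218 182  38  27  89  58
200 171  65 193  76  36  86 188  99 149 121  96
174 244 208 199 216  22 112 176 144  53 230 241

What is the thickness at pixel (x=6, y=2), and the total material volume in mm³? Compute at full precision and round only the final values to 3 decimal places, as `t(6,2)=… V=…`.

t(6,2)=1.411 V=165.213

span = t_max - t_min = 2.65 - 0.44 = 2.210
L(6,2) = 112, L_eff = 1 - 112/255 = 0.560784 (inverted)
t(6,2) = 2.65 - 2.210·0.560784 = 1.411
Σt over all 3·12 pixels = 20942/375 ≈ 55.8453333
V = pitch²·Σt = 1.72²·20942/375 = 165.213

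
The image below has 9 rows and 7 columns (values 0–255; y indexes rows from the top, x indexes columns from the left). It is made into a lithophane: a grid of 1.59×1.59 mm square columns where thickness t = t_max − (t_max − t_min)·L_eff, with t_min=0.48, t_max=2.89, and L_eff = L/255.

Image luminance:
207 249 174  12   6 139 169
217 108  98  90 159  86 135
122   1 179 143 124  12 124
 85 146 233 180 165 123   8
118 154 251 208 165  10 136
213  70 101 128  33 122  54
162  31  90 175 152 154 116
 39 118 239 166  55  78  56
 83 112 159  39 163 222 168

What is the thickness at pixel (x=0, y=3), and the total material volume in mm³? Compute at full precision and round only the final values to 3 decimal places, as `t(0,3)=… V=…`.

t(0,3)=2.087 V=273.113

span = t_max - t_min = 2.89 - 0.48 = 2.410
L(0,3) = 85, L_eff = 85/255 = 0.333333
t(0,3) = 2.89 - 2.410·0.333333 = 2.087
Σt over all 9·7 pixels = 2754791/25500 ≈ 108.0310196
V = pitch²·Σt = 1.59²·2754791/25500 = 273.113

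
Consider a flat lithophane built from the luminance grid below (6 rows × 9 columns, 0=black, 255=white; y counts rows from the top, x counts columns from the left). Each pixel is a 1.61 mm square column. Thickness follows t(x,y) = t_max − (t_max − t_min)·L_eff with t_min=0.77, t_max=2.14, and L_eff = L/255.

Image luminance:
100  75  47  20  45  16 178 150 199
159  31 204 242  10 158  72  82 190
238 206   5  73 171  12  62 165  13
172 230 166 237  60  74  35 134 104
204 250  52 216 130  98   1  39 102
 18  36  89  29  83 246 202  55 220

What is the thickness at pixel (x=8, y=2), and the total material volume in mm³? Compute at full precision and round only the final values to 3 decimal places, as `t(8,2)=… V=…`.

t(8,2)=2.070 V=213.131

span = t_max - t_min = 2.14 - 0.77 = 1.370
L(8,2) = 13, L_eff = 13/255 = 0.050980
t(8,2) = 2.14 - 1.370·0.050980 = 2.070
Σt over all 6·9 pixels = 24667/300 ≈ 82.2233333
V = pitch²·Σt = 1.61²·24667/300 = 213.131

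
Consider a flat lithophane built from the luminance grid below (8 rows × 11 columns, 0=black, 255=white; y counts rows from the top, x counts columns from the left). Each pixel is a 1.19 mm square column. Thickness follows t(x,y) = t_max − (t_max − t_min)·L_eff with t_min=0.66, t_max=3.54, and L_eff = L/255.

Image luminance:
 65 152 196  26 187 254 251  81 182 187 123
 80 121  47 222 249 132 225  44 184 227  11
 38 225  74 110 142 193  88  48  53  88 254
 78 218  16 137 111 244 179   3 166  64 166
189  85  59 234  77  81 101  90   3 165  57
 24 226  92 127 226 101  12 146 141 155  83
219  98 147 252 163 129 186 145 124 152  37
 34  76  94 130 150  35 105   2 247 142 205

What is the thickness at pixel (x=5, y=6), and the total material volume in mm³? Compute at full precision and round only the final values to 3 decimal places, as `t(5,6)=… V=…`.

t(5,6)=2.083 V=260.624

span = t_max - t_min = 3.54 - 0.66 = 2.880
L(5,6) = 129, L_eff = 129/255 = 0.505882
t(5,6) = 3.54 - 2.880·0.505882 = 2.083
Σt over all 8·11 pixels = 391092/2125 ≈ 184.0432941
V = pitch²·Σt = 1.19²·391092/2125 = 260.624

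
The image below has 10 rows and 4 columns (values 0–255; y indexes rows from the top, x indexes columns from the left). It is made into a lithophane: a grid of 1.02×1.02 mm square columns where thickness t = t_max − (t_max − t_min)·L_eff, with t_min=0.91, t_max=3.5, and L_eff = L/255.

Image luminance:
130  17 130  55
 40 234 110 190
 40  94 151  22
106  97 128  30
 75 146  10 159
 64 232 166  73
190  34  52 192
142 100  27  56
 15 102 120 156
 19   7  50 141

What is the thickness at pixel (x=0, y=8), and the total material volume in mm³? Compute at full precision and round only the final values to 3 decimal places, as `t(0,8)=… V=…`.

t(0,8)=3.348 V=104.423

span = t_max - t_min = 3.5 - 0.91 = 2.590
L(0,8) = 15, L_eff = 15/255 = 0.058824
t(0,8) = 3.5 - 2.590·0.058824 = 3.348
Σt over all 10·4 pixels = 1279691/12750 ≈ 100.3679216
V = pitch²·Σt = 1.02²·1279691/12750 = 104.423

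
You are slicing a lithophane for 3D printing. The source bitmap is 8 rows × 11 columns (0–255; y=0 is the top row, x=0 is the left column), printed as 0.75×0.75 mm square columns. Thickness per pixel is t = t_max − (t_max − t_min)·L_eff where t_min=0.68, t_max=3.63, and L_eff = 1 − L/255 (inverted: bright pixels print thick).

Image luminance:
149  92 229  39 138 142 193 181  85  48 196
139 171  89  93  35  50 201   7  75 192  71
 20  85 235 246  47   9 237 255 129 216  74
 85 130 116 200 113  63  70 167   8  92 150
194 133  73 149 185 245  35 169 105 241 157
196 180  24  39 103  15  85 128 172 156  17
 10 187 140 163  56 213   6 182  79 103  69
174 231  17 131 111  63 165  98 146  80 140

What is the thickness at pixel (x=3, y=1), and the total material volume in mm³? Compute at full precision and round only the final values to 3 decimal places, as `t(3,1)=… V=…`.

t(3,1)=1.756 V=103.464

span = t_max - t_min = 3.63 - 0.68 = 2.950
L(3,1) = 93, L_eff = 1 - 93/255 = 0.635294 (inverted)
t(3,1) = 3.63 - 2.950·0.635294 = 1.756
Σt over all 8·11 pixels = 55181/300 ≈ 183.9366667
V = pitch²·Σt = 0.75²·55181/300 = 103.464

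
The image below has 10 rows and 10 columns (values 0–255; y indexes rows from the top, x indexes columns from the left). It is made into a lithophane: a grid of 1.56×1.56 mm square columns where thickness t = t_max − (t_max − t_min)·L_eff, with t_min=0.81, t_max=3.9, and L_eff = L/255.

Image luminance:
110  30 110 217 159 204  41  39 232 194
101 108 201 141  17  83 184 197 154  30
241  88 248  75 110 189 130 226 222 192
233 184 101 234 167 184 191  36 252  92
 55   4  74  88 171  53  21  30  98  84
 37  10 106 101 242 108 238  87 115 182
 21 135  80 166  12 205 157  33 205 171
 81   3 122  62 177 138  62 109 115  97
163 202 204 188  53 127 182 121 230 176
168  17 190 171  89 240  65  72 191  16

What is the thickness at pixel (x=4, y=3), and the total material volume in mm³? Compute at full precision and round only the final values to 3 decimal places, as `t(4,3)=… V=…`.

span = t_max - t_min = 3.9 - 0.81 = 3.090
L(4,3) = 167, L_eff = 167/255 = 0.654902
t(4,3) = 3.9 - 3.090·0.654902 = 1.876
Σt over all 10·10 pixels = 1989699/8500 ≈ 234.0822353
V = pitch²·Σt = 1.56²·1989699/8500 = 569.663

t(4,3)=1.876 V=569.663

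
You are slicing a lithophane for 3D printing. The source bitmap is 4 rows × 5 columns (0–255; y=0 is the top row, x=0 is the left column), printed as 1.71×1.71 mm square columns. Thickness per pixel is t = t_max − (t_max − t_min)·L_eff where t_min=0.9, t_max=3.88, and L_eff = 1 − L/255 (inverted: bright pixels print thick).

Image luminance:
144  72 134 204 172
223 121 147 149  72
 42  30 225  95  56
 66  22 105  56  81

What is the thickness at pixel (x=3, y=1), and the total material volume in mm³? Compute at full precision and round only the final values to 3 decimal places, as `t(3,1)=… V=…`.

span = t_max - t_min = 3.88 - 0.9 = 2.980
L(3,1) = 149, L_eff = 1 - 149/255 = 0.415686 (inverted)
t(3,1) = 3.88 - 2.980·0.415686 = 2.641
Σt over all 4·5 pixels = 279842/6375 ≈ 43.8967843
V = pitch²·Σt = 1.71²·279842/6375 = 128.359

t(3,1)=2.641 V=128.359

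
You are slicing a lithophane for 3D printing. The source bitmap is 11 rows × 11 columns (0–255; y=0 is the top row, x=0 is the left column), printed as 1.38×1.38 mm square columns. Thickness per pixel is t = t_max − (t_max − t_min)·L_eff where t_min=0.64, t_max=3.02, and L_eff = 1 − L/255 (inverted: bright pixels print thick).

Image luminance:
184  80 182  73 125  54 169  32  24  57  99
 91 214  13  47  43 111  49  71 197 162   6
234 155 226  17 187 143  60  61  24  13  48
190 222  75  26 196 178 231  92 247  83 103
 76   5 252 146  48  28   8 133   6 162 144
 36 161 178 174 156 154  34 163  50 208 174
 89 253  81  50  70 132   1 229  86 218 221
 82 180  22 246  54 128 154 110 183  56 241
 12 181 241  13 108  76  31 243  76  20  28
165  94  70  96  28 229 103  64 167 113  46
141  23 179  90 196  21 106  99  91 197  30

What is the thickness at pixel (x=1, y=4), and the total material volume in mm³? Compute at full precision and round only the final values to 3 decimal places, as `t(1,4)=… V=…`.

span = t_max - t_min = 3.02 - 0.64 = 2.380
L(1,4) = 5, L_eff = 1 - 5/255 = 0.980392 (inverted)
t(1,4) = 3.02 - 2.380·0.980392 = 0.687
Σt over all 11·11 pixels = 204.868
V = pitch²·Σt = 1.38²·204.868 = 390.151

t(1,4)=0.687 V=390.151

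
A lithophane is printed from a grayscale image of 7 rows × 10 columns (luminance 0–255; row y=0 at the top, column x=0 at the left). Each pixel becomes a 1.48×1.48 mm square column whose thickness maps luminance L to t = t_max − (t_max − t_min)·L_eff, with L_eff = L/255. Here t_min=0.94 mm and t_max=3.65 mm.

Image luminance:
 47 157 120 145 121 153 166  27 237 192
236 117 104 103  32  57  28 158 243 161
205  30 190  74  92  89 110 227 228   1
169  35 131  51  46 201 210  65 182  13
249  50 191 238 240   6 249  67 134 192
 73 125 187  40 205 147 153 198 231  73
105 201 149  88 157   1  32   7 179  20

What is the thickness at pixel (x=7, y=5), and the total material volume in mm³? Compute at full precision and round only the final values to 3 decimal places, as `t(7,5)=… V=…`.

span = t_max - t_min = 3.65 - 0.94 = 2.710
L(7,5) = 198, L_eff = 198/255 = 0.776471
t(7,5) = 3.65 - 2.710·0.776471 = 1.546
Σt over all 7·10 pixels = 136417/850 ≈ 160.4905882
V = pitch²·Σt = 1.48²·136417/850 = 351.539

t(7,5)=1.546 V=351.539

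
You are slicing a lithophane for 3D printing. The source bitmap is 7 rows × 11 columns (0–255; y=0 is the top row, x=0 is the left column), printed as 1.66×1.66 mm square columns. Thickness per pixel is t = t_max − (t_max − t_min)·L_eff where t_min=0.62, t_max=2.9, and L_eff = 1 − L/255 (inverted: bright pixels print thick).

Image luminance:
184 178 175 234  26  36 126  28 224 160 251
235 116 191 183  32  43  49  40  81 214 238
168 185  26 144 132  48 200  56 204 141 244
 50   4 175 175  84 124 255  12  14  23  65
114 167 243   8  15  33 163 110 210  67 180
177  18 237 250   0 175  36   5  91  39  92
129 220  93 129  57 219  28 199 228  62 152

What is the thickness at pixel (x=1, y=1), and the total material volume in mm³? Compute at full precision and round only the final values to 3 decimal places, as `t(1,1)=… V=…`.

span = t_max - t_min = 2.9 - 0.62 = 2.280
L(1,1) = 116, L_eff = 1 - 116/255 = 0.545098 (inverted)
t(1,1) = 2.9 - 2.280·0.545098 = 1.657
Σt over all 7·11 pixels = 564617/4250 ≈ 132.8510588
V = pitch²·Σt = 1.66²·564617/4250 = 366.084

t(1,1)=1.657 V=366.084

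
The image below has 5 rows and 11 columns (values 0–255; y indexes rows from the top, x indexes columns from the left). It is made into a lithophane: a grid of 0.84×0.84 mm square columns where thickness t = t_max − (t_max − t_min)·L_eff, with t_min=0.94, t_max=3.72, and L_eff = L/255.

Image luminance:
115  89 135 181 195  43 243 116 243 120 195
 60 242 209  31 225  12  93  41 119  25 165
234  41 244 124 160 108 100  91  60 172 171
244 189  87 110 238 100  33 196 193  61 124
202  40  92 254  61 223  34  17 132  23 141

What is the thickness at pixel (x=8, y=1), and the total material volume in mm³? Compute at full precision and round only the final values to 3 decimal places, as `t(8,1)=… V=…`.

t(8,1)=2.423 V=89.011

span = t_max - t_min = 3.72 - 0.94 = 2.780
L(8,1) = 119, L_eff = 119/255 = 0.466667
t(8,1) = 3.72 - 2.780·0.466667 = 2.423
Σt over all 5·11 pixels = 804203/6375 ≈ 126.1494902
V = pitch²·Σt = 0.84²·804203/6375 = 89.011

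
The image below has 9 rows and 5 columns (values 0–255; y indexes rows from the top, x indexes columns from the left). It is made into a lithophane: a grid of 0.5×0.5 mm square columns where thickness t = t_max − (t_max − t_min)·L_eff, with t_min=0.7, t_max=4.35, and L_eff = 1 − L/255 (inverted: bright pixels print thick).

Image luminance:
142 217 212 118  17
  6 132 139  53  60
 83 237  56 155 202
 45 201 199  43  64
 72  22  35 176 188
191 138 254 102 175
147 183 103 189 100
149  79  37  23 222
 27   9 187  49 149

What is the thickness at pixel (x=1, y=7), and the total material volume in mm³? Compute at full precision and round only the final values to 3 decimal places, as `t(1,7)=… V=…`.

t(1,7)=1.831 V=27.152

span = t_max - t_min = 4.35 - 0.7 = 3.650
L(1,7) = 79, L_eff = 1 - 79/255 = 0.690196 (inverted)
t(1,7) = 4.35 - 3.650·0.690196 = 1.831
Σt over all 9·5 pixels = 553901/5100 ≈ 108.6080392
V = pitch²·Σt = 0.5²·553901/5100 = 27.152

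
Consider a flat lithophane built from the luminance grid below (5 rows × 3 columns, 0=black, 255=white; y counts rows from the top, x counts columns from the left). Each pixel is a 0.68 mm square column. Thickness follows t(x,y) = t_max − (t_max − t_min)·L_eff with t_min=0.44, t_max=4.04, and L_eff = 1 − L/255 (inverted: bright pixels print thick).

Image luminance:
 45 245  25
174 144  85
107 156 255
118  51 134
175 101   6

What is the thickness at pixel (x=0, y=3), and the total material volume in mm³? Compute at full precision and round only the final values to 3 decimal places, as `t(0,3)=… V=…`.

t(0,3)=2.106 V=14.939

span = t_max - t_min = 4.04 - 0.44 = 3.600
L(0,3) = 118, L_eff = 1 - 118/255 = 0.537255 (inverted)
t(0,3) = 4.04 - 3.600·0.537255 = 2.106
Σt over all 5·3 pixels = 13731/425 ≈ 32.3082353
V = pitch²·Σt = 0.68²·13731/425 = 14.939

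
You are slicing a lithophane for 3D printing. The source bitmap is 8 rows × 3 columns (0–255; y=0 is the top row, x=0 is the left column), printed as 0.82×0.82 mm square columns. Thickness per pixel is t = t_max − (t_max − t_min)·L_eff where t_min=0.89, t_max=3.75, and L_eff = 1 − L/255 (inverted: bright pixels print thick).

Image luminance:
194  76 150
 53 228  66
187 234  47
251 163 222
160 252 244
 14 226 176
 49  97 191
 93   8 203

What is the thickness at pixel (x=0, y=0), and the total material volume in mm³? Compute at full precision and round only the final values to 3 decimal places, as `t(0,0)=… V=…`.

t(0,0)=3.066 V=41.391

span = t_max - t_min = 3.75 - 0.89 = 2.860
L(0,0) = 194, L_eff = 1 - 194/255 = 0.239216 (inverted)
t(0,0) = 3.75 - 2.860·0.239216 = 3.066
Σt over all 8·3 pixels = 392426/6375 ≈ 61.5570196
V = pitch²·Σt = 0.82²·392426/6375 = 41.391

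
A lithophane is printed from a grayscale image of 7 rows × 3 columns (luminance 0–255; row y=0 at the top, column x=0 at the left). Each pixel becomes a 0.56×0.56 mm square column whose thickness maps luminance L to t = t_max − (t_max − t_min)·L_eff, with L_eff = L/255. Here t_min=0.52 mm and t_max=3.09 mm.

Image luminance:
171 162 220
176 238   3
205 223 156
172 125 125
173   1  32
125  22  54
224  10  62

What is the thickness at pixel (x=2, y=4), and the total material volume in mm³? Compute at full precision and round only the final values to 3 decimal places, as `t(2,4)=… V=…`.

t(2,4)=2.767 V=11.882

span = t_max - t_min = 3.09 - 0.52 = 2.570
L(2,4) = 32, L_eff = 32/255 = 0.125490
t(2,4) = 3.09 - 2.570·0.125490 = 2.767
Σt over all 7·3 pixels = 80516/2125 ≈ 37.8898824
V = pitch²·Σt = 0.56²·80516/2125 = 11.882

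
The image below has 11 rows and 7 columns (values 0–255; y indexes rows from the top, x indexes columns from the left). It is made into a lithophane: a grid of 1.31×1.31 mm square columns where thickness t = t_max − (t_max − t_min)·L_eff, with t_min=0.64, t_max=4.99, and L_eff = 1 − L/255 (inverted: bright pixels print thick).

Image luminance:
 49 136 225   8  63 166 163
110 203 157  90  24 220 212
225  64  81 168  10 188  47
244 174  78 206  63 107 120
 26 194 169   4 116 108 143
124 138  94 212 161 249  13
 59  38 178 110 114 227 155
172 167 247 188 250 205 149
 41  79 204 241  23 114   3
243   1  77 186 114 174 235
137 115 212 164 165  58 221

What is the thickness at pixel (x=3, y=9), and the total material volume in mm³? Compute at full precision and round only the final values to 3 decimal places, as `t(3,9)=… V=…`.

span = t_max - t_min = 4.99 - 0.64 = 4.350
L(3,9) = 186, L_eff = 1 - 186/255 = 0.270588 (inverted)
t(3,9) = 4.99 - 4.350·0.270588 = 3.813
Σt over all 11·7 pixels = 192949/850 ≈ 226.9988235
V = pitch²·Σt = 1.31²·192949/850 = 389.553

t(3,9)=3.813 V=389.553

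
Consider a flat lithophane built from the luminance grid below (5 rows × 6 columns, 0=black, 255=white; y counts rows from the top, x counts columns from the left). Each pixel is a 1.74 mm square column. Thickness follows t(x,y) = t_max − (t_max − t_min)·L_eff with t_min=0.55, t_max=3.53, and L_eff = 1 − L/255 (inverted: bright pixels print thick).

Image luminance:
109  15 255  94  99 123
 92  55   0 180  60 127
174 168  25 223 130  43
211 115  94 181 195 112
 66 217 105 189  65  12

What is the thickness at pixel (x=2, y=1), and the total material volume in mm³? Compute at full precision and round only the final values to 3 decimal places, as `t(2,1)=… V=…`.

t(2,1)=0.550 V=174.993

span = t_max - t_min = 3.53 - 0.55 = 2.980
L(2,1) = 0, L_eff = 1 - 0/255 = 1.000000 (inverted)
t(2,1) = 3.53 - 2.980·1.000000 = 0.550
Σt over all 5·6 pixels = 245647/4250 ≈ 57.7992941
V = pitch²·Σt = 1.74²·245647/4250 = 174.993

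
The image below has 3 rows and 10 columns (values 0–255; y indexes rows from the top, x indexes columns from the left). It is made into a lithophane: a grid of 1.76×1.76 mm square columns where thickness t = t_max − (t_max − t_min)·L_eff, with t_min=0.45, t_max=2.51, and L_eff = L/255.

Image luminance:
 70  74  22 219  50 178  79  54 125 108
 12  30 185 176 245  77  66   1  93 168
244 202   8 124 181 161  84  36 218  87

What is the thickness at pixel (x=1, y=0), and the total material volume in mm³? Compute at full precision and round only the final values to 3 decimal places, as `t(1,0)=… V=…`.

t(1,0)=1.912 V=148.744

span = t_max - t_min = 2.51 - 0.45 = 2.060
L(1,0) = 74, L_eff = 74/255 = 0.290196
t(1,0) = 2.51 - 2.060·0.290196 = 1.912
Σt over all 3·10 pixels = 306122/6375 ≈ 48.0191373
V = pitch²·Σt = 1.76²·306122/6375 = 148.744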